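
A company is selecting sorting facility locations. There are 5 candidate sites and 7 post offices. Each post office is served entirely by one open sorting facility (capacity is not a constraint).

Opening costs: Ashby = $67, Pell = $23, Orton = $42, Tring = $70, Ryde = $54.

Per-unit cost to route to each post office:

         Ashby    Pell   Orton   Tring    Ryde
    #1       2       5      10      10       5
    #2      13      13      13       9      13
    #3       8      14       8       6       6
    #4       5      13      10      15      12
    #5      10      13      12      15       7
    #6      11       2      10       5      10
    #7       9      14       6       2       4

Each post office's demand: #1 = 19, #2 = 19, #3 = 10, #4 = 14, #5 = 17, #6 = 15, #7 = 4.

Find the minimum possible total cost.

Minimum total cost: 707

For any fixed open set, each post office goes to its cheapest open site; total = fixed + service.
{Ashby, Pell, Tring}: #1→Ashby 2·19=38, #2→Tring 9·19=171, #3→Tring 6·10=60, #4→Ashby 5·14=70, #5→Ashby 10·17=170, #6→Pell 2·15=30, #7→Tring 2·4=8. Service 547; fixed 160; total 707.
{Ashby, Pell, Tring, Ryde}: #1→Ashby 2·19=38, #2→Tring 9·19=171, #3→Tring 6·10=60, #4→Ashby 5·14=70, #5→Ryde 7·17=119, #6→Pell 2·15=30, #7→Tring 2·4=8. Service 496; fixed 214; total 710.
{Ashby, Pell, Ryde}: #1→Ashby 2·19=38, #2→Ashby 13·19=247, #3→Ryde 6·10=60, #4→Ashby 5·14=70, #5→Ryde 7·17=119, #6→Pell 2·15=30, #7→Ryde 4·4=16. Service 580; fixed 144; total 724.
{Ashby, Pell, Orton, Tring, Ryde}: service 496 + fixed 256 = 752
No other subset beats 707.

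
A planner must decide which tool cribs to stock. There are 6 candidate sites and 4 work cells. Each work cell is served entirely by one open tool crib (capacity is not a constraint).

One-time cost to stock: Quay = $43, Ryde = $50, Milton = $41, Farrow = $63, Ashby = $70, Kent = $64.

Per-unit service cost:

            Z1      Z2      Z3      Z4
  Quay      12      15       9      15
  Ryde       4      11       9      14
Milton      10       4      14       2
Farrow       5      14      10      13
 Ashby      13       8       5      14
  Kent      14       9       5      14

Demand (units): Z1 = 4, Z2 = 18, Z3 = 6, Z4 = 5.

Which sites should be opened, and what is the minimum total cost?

For any fixed open set, each work cell goes to its cheapest open site; total = fixed + service.
{Ryde, Milton}: Z1→Ryde 4·4=16, Z2→Milton 4·18=72, Z3→Ryde 9·6=54, Z4→Milton 2·5=10. Service 152; fixed 91; total 243.
{Milton}: Z1→Milton 10·4=40, Z2→Milton 4·18=72, Z3→Milton 14·6=84, Z4→Milton 2·5=10. Service 206; fixed 41; total 247.
{Milton, Kent}: service 152 + fixed 105 = 257
{Quay, Ryde, Milton, Farrow, Ashby, Kent}: service 128 + fixed 331 = 459
No other subset beats 243.

Open Ryde and Milton; minimum total cost 243.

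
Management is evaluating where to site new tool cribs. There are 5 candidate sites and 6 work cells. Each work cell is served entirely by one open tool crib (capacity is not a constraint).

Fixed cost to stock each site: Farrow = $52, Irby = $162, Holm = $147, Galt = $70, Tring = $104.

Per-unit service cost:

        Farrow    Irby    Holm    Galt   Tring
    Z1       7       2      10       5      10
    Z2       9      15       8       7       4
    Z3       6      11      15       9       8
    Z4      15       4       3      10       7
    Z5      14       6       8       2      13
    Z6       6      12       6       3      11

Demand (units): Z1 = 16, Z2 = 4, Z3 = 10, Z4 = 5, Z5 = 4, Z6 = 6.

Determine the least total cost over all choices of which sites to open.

For any fixed open set, each work cell goes to its cheapest open site; total = fixed + service.
{Galt}: Z1→Galt 5·16=80, Z2→Galt 7·4=28, Z3→Galt 9·10=90, Z4→Galt 10·5=50, Z5→Galt 2·4=8, Z6→Galt 3·6=18. Service 274; fixed 70; total 344.
{Farrow, Galt}: Z1→Galt 5·16=80, Z2→Galt 7·4=28, Z3→Farrow 6·10=60, Z4→Galt 10·5=50, Z5→Galt 2·4=8, Z6→Galt 3·6=18. Service 244; fixed 122; total 366.
{Galt, Tring}: service 237 + fixed 174 = 411
{Farrow, Irby, Holm, Galt, Tring}: service 149 + fixed 535 = 684
No other subset beats 344.

Minimum total cost: 344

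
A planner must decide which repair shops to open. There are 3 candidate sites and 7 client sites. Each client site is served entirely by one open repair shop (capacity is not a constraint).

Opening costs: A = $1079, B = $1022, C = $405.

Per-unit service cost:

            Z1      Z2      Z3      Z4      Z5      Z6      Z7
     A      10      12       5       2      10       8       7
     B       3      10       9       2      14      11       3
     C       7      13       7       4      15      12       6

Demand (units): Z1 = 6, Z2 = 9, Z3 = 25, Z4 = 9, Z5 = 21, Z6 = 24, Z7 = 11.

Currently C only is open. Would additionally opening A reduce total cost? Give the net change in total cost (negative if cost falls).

Current service cost with {C}: 1039.
Adding A: each client site re-picks its cheapest; new service cost 761, saving 278.
Extra fixed cost: 1079. Net change = 1079 − 278 = 801.
(Totals: 1444 → 2245.)

No — net change +801 (cost rises by 801).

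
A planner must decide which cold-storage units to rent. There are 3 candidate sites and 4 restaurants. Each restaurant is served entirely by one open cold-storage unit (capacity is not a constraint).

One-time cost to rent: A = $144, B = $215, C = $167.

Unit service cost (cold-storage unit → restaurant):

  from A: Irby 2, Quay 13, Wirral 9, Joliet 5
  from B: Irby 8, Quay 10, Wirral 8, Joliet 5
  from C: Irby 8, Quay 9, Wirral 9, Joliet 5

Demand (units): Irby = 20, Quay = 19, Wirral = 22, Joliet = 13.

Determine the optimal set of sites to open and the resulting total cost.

For any fixed open set, each restaurant goes to its cheapest open site; total = fixed + service.
{A}: Irby→A 2·20=40, Quay→A 13·19=247, Wirral→A 9·22=198, Joliet→A 5·13=65. Service 550; fixed 144; total 694.
{C}: service 594 + fixed 167 = 761
{A, C}: service 474 + fixed 311 = 785
{A, B, C}: service 452 + fixed 526 = 978
(All 7 nonempty subsets were checked; A only is lowest.)

Open A only; minimum total cost 694.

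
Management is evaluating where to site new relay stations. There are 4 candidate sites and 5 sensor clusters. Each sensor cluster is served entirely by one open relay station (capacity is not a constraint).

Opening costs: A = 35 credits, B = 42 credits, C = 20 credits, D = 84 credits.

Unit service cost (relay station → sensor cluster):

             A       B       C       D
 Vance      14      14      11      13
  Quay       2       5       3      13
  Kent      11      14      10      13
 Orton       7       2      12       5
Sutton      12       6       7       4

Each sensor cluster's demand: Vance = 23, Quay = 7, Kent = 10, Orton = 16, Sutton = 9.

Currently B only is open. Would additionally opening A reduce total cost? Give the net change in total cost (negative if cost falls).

Yes — net change −16 (cost falls by 16).

Current service cost with {B}: 583.
Adding A: each sensor cluster re-picks its cheapest; new service cost 532, saving 51.
Extra fixed cost: 35. Net change = 35 − 51 = -16.
(Totals: 625 → 609.)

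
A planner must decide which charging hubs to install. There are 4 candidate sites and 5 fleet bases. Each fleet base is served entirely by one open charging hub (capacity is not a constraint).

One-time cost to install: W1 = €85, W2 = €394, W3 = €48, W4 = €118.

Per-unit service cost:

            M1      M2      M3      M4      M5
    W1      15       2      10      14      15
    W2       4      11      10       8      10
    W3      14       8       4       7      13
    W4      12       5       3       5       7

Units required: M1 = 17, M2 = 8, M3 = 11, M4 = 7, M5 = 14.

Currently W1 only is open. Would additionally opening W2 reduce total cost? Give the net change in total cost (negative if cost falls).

Current service cost with {W1}: 689.
Adding W2: each fleet base re-picks its cheapest; new service cost 390, saving 299.
Extra fixed cost: 394. Net change = 394 − 299 = 95.
(Totals: 774 → 869.)

No — net change +95 (cost rises by 95).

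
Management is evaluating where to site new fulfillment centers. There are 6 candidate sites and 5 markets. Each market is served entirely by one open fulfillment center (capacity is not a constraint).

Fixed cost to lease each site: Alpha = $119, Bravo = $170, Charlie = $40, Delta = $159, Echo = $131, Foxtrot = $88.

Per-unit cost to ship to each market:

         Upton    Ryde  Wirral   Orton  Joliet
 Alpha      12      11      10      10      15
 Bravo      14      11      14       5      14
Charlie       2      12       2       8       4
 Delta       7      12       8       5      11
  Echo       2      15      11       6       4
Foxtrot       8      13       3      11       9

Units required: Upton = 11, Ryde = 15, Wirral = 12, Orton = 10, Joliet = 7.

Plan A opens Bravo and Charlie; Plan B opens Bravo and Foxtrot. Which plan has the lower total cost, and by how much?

Plan A: {Bravo, Charlie}: Upton→Charlie 2·11=22, Ryde→Bravo 11·15=165, Wirral→Charlie 2·12=24, Orton→Bravo 5·10=50, Joliet→Charlie 4·7=28. Service 289; fixed 210; total 499.
Plan B: {Bravo, Foxtrot}: Upton→Foxtrot 8·11=88, Ryde→Bravo 11·15=165, Wirral→Foxtrot 3·12=36, Orton→Bravo 5·10=50, Joliet→Foxtrot 9·7=63. Service 402; fixed 258; total 660.
Difference: |499 − 660| = 161.

Plan A is cheaper by 161.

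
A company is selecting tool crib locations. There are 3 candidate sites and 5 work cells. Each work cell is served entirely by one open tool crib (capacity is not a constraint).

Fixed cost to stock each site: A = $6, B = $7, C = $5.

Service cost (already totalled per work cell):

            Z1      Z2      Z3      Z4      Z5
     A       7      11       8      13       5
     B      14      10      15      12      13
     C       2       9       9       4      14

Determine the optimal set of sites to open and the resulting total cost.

Open A and C; minimum total cost 39.

For any fixed open set, each work cell goes to its cheapest open site; total = fixed + service.
{A, C}: Z1→C 2, Z2→C 9, Z3→A 8, Z4→C 4, Z5→A 5. Service 28; fixed 11; total 39.
{C}: Z1→C 2, Z2→C 9, Z3→C 9, Z4→C 4, Z5→C 14. Service 38; fixed 5; total 43.
{A, B, C}: Z1→C 2, Z2→C 9, Z3→A 8, Z4→C 4, Z5→A 5. Service 28; fixed 18; total 46.
(All 7 nonempty subsets were checked; A and C is lowest.)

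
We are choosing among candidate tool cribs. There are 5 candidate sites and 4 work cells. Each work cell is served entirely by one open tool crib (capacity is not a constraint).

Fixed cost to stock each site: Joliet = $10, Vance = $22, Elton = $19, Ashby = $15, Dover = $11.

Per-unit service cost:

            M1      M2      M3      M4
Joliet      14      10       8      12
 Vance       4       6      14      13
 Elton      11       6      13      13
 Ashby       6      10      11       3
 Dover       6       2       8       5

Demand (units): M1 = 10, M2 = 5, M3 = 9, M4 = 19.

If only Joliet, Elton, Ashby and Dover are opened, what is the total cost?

Total cost: 254

Each work cell is assigned to its cheapest site among the open ones.
{Joliet, Elton, Ashby, Dover}: M1→Ashby 6·10=60, M2→Dover 2·5=10, M3→Joliet 8·9=72, M4→Ashby 3·19=57. Service 199; fixed 55; total 254.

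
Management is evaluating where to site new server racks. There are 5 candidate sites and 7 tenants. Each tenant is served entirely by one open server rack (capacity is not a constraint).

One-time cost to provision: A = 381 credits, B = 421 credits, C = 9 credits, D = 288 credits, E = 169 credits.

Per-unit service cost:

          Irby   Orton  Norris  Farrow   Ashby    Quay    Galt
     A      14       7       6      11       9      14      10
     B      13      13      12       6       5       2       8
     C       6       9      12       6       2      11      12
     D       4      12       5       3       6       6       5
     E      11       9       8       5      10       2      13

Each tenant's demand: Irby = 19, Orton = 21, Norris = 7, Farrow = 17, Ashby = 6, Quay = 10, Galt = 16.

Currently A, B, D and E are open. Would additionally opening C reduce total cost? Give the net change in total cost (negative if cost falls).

Current service cost with {A, B, D, E}: 439.
Adding C: each tenant re-picks its cheapest; new service cost 421, saving 18.
Extra fixed cost: 9. Net change = 9 − 18 = -9.
(Totals: 1698 → 1689.)

Yes — net change −9 (cost falls by 9).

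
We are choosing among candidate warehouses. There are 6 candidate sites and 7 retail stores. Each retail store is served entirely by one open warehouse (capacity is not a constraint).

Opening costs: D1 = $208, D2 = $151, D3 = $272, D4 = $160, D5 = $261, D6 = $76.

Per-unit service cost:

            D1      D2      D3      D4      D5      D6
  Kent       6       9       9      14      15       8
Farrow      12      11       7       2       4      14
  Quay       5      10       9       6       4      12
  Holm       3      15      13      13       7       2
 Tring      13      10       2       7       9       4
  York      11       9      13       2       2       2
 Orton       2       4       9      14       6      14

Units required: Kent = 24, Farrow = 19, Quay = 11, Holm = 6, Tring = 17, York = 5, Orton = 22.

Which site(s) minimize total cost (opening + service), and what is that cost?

Open D1 and D4; minimum total cost 796.

For any fixed open set, each retail store goes to its cheapest open site; total = fixed + service.
{D1, D4}: Kent→D1 6·24=144, Farrow→D4 2·19=38, Quay→D1 5·11=55, Holm→D1 3·6=18, Tring→D4 7·17=119, York→D4 2·5=10, Orton→D1 2·22=44. Service 428; fixed 368; total 796.
{D1, D4, D6}: service 371 + fixed 444 = 815
{D1, D6}: service 561 + fixed 284 = 845
{D1, D2, D3, D4, D5, D6}: Kent→D1 6·24=144, Farrow→D4 2·19=38, Quay→D5 4·11=44, Holm→D6 2·6=12, Tring→D3 2·17=34, York→D4 2·5=10, Orton→D1 2·22=44. Service 326; fixed 1128; total 1454.
No other subset beats 796.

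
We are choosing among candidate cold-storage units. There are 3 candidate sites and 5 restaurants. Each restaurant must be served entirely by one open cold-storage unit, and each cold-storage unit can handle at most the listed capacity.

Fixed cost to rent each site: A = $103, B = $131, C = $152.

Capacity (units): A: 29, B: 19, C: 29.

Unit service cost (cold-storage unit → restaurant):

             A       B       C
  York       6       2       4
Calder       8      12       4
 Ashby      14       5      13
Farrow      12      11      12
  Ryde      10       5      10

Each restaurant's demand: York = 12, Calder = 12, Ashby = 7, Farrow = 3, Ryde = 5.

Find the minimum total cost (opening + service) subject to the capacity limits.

Minimum total cost: 472

Open {B, C}: York→C 4·12=48, Calder→C 4·12=48, Ashby→B 5·7=35, Farrow→B 11·3=33, Ryde→B 5·5=25.
Loads: B carries 15/19, C carries 24/29. Service 189; fixed 283; total 472.
Next best feasible plan costs 475.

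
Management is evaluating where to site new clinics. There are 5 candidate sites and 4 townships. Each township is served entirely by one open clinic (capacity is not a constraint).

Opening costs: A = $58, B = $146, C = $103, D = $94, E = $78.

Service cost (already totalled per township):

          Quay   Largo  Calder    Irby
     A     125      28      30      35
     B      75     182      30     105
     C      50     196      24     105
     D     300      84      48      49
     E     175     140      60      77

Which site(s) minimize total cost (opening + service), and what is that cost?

For any fixed open set, each township goes to its cheapest open site; total = fixed + service.
{A}: Quay→A 125, Largo→A 28, Calder→A 30, Irby→A 35. Service 218; fixed 58; total 276.
{A, C}: service 137 + fixed 161 = 298
{A, E}: service 218 + fixed 136 = 354
{A, B, C, D, E}: service 137 + fixed 479 = 616
No other subset beats 276.

Open A only; minimum total cost 276.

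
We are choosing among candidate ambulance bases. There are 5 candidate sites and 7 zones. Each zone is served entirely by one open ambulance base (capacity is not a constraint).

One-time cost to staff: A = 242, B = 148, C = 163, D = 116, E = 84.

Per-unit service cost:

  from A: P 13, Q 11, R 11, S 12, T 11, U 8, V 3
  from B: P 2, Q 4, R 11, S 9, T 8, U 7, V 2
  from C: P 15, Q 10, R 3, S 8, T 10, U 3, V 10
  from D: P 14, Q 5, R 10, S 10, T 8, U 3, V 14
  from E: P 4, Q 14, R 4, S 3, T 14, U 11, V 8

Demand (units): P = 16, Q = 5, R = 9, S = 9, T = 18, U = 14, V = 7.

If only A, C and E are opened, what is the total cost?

Total cost: 900

Each zone is assigned to its cheapest site among the open ones.
{A, C, E}: P→E 4·16=64, Q→C 10·5=50, R→C 3·9=27, S→E 3·9=27, T→C 10·18=180, U→C 3·14=42, V→A 3·7=21. Service 411; fixed 489; total 900.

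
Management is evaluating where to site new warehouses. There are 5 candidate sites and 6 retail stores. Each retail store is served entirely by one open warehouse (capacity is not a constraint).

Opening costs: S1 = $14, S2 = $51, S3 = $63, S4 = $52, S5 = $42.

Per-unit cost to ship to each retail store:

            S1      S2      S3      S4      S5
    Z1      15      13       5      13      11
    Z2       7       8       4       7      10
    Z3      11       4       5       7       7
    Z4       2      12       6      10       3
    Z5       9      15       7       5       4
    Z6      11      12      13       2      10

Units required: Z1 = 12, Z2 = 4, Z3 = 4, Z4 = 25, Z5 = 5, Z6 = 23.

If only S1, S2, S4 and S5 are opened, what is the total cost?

Each retail store is assigned to its cheapest site among the open ones.
{S1, S2, S4, S5}: Z1→S5 11·12=132, Z2→S1 7·4=28, Z3→S2 4·4=16, Z4→S1 2·25=50, Z5→S5 4·5=20, Z6→S4 2·23=46. Service 292; fixed 159; total 451.

Total cost: 451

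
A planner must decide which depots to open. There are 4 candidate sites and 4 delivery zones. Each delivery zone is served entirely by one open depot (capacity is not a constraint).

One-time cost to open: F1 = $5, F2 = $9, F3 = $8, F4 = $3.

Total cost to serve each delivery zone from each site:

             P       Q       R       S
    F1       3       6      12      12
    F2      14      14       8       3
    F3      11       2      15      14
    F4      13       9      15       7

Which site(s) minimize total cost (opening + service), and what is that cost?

Open F1 and F2; minimum total cost 34.

For any fixed open set, each delivery zone goes to its cheapest open site; total = fixed + service.
{F1, F2}: P→F1 3, Q→F1 6, R→F2 8, S→F2 3. Service 20; fixed 14; total 34.
{F1, F4}: P→F1 3, Q→F1 6, R→F1 12, S→F4 7. Service 28; fixed 8; total 36.
{F1, F2, F4}: P→F1 3, Q→F1 6, R→F2 8, S→F2 3. Service 20; fixed 17; total 37.
{F1, F2, F3, F4}: service 16 + fixed 25 = 41
No other subset beats 34.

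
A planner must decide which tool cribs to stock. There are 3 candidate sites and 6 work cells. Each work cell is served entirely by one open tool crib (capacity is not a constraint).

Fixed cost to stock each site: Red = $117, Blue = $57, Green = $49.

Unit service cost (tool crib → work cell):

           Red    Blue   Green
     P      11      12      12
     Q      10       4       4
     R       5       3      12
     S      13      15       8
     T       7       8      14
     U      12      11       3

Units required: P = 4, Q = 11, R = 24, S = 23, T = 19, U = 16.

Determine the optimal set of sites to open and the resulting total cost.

For any fixed open set, each work cell goes to its cheapest open site; total = fixed + service.
{Blue, Green}: P→Blue 12·4=48, Q→Blue 4·11=44, R→Blue 3·24=72, S→Green 8·23=184, T→Blue 8·19=152, U→Green 3·16=48. Service 548; fixed 106; total 654.
{Red, Green}: P→Red 11·4=44, Q→Green 4·11=44, R→Red 5·24=120, S→Green 8·23=184, T→Red 7·19=133, U→Green 3·16=48. Service 573; fixed 166; total 739.
{Red, Blue, Green}: P→Red 11·4=44, Q→Blue 4·11=44, R→Blue 3·24=72, S→Green 8·23=184, T→Red 7·19=133, U→Green 3·16=48. Service 525; fixed 223; total 748.
{Green}: P→Green 12·4=48, Q→Green 4·11=44, R→Green 12·24=288, S→Green 8·23=184, T→Green 14·19=266, U→Green 3·16=48. Service 878; fixed 49; total 927.
(All 7 nonempty subsets were checked; Blue and Green is lowest.)

Open Blue and Green; minimum total cost 654.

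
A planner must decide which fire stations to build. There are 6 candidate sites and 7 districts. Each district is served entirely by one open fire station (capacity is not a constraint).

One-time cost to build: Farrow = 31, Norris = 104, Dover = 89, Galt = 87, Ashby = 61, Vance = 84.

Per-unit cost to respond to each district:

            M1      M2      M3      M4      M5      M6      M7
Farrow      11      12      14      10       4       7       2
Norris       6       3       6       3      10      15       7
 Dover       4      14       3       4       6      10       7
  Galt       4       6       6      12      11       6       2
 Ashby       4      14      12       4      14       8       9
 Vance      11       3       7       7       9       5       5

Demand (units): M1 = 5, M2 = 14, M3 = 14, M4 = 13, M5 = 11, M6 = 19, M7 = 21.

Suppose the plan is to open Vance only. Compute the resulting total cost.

Total cost: 669

Each district is assigned to its cheapest site among the open ones.
{Vance}: M1→Vance 11·5=55, M2→Vance 3·14=42, M3→Vance 7·14=98, M4→Vance 7·13=91, M5→Vance 9·11=99, M6→Vance 5·19=95, M7→Vance 5·21=105. Service 585; fixed 84; total 669.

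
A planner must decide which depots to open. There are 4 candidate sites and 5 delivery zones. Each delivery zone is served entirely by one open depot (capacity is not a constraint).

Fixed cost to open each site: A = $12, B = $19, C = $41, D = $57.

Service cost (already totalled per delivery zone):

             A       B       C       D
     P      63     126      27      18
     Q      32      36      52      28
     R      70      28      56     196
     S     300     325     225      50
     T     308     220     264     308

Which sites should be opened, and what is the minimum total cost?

Open B and D; minimum total cost 420.

For any fixed open set, each delivery zone goes to its cheapest open site; total = fixed + service.
{B, D}: P→D 18, Q→D 28, R→B 28, S→D 50, T→B 220. Service 344; fixed 76; total 420.
{A, B, D}: P→D 18, Q→D 28, R→B 28, S→D 50, T→B 220. Service 344; fixed 88; total 432.
{B, C, D}: P→D 18, Q→D 28, R→B 28, S→D 50, T→B 220. Service 344; fixed 117; total 461.
{A, B, C, D}: service 344 + fixed 129 = 473
(All 15 nonempty subsets were checked; B and D is lowest.)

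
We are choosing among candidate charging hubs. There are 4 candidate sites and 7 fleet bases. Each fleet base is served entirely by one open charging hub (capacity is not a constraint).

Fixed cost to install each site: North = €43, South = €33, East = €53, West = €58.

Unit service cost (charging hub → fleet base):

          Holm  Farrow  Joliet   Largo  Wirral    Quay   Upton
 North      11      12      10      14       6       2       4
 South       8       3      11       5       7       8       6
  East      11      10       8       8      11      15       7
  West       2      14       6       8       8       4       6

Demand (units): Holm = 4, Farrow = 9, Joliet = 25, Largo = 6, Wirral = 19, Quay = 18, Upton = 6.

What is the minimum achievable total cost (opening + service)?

Minimum total cost: 523

For any fixed open set, each fleet base goes to its cheapest open site; total = fixed + service.
{North, South, West}: Holm→West 2·4=8, Farrow→South 3·9=27, Joliet→West 6·25=150, Largo→South 5·6=30, Wirral→North 6·19=114, Quay→North 2·18=36, Upton→North 4·6=24. Service 389; fixed 134; total 523.
{South, West}: service 456 + fixed 91 = 547
{North, South, East, West}: Holm→West 2·4=8, Farrow→South 3·9=27, Joliet→West 6·25=150, Largo→South 5·6=30, Wirral→North 6·19=114, Quay→North 2·18=36, Upton→North 4·6=24. Service 389; fixed 187; total 576.
{South}: Holm→South 8·4=32, Farrow→South 3·9=27, Joliet→South 11·25=275, Largo→South 5·6=30, Wirral→South 7·19=133, Quay→South 8·18=144, Upton→South 6·6=36. Service 677; fixed 33; total 710.
(All 15 nonempty subsets were checked; North, South and West is lowest.)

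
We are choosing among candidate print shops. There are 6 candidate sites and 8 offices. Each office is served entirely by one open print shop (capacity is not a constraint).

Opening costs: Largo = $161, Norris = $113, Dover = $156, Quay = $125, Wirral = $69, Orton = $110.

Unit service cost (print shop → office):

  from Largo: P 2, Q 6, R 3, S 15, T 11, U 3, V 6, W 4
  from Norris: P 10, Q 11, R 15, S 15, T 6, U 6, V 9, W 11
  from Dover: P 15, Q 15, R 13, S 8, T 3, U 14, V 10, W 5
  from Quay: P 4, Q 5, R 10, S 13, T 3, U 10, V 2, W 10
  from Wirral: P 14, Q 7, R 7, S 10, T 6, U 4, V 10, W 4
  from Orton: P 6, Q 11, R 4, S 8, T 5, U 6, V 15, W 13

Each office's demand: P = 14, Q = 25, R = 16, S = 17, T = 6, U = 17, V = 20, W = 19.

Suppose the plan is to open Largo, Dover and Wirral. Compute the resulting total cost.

Total cost: 1013

Each office is assigned to its cheapest site among the open ones.
{Largo, Dover, Wirral}: P→Largo 2·14=28, Q→Largo 6·25=150, R→Largo 3·16=48, S→Dover 8·17=136, T→Dover 3·6=18, U→Largo 3·17=51, V→Largo 6·20=120, W→Largo 4·19=76. Service 627; fixed 386; total 1013.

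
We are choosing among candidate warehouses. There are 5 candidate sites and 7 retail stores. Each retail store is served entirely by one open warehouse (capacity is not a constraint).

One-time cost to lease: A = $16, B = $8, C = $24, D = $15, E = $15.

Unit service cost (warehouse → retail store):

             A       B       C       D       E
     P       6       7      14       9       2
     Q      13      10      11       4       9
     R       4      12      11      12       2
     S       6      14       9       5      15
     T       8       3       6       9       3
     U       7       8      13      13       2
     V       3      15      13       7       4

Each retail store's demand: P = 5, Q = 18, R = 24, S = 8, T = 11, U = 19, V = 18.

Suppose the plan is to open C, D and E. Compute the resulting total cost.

Total cost: 367

Each retail store is assigned to its cheapest site among the open ones.
{C, D, E}: P→E 2·5=10, Q→D 4·18=72, R→E 2·24=48, S→D 5·8=40, T→E 3·11=33, U→E 2·19=38, V→E 4·18=72. Service 313; fixed 54; total 367.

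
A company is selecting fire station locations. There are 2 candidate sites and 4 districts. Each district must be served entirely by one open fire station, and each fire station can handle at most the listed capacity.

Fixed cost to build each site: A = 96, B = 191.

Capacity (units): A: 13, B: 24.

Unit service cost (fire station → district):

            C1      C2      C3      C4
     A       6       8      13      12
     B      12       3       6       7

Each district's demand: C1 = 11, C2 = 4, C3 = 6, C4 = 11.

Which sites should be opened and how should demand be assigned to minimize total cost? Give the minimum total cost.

Open {A, B}: C1→A 6·11=66, C2→B 3·4=12, C3→B 6·6=36, C4→B 7·11=77.
Loads: A carries 11/13, B carries 21/24. Service 191; fixed 287; total 478.
Next best feasible plan costs 599.

Minimum total cost: 478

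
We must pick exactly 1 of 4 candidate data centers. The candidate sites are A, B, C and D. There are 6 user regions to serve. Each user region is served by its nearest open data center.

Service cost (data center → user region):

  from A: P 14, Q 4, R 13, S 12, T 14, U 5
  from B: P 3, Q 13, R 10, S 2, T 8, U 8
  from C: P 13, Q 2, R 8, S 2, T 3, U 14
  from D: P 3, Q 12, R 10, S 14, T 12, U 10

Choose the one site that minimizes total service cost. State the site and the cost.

Choose C only; total service cost 42.

With exactly 1 open, each user region uses its cheapest among the chosen.
{C}: P→C 13, Q→C 2, R→C 8, S→C 2, T→C 3, U→C 14. Service cost 42.
{B}: service cost 44
{D}: service cost 61
Among all 4 size-1 choices, {C} is lowest.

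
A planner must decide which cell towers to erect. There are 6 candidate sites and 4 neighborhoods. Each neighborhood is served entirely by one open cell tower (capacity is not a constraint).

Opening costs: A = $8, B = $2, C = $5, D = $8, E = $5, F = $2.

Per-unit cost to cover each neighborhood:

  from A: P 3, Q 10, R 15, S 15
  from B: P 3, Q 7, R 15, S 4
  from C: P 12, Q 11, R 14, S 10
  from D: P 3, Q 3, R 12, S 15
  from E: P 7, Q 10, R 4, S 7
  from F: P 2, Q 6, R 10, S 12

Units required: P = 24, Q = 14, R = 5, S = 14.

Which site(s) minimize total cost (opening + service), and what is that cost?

Open B, D, E and F; minimum total cost 183.

For any fixed open set, each neighborhood goes to its cheapest open site; total = fixed + service.
{B, D, E, F}: P→F 2·24=48, Q→D 3·14=42, R→E 4·5=20, S→B 4·14=56. Service 166; fixed 17; total 183.
{B, C, D, E, F}: service 166 + fixed 22 = 188
{A, B, D, E, F}: P→F 2·24=48, Q→D 3·14=42, R→E 4·5=20, S→B 4·14=56. Service 166; fixed 25; total 191.
{A, B, C, D, E, F}: P→F 2·24=48, Q→D 3·14=42, R→E 4·5=20, S→B 4·14=56. Service 166; fixed 30; total 196.
No other subset beats 183.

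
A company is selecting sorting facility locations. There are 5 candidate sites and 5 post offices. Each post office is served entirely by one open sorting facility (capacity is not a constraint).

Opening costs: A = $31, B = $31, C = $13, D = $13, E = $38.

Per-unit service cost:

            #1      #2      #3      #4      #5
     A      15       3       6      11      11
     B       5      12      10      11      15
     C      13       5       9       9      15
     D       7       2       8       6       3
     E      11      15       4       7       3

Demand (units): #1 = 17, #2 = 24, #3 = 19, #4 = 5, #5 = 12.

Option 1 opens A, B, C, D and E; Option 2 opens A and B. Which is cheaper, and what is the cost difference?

Option 1: {A, B, C, D, E}: #1→B 5·17=85, #2→D 2·24=48, #3→E 4·19=76, #4→D 6·5=30, #5→D 3·12=36. Service 275; fixed 126; total 401.
Option 2: {A, B}: #1→B 5·17=85, #2→A 3·24=72, #3→A 6·19=114, #4→A 11·5=55, #5→A 11·12=132. Service 458; fixed 62; total 520.
Difference: |401 − 520| = 119.

Option 1 is cheaper by 119.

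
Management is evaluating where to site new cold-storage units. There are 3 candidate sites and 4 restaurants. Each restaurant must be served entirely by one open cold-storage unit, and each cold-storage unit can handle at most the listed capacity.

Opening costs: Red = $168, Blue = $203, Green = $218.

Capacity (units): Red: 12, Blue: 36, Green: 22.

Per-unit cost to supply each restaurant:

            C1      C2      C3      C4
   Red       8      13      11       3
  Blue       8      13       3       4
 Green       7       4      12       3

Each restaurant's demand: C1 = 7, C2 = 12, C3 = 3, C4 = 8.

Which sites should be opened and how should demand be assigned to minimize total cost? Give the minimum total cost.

Minimum total cost: 456

Open {Blue}: C1→Blue 8·7=56, C2→Blue 13·12=156, C3→Blue 3·3=9, C4→Blue 4·8=32.
Loads: Blue carries 30/36. Service 253; fixed 203; total 456.
Next best feasible plan costs 540.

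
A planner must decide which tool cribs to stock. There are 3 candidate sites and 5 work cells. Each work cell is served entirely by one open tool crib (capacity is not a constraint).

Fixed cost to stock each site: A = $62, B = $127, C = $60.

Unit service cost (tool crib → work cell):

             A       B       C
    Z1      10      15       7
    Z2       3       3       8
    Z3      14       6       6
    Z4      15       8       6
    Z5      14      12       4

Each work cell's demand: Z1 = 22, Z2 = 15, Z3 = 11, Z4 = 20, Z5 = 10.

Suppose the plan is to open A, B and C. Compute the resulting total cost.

Total cost: 674

Each work cell is assigned to its cheapest site among the open ones.
{A, B, C}: Z1→C 7·22=154, Z2→A 3·15=45, Z3→B 6·11=66, Z4→C 6·20=120, Z5→C 4·10=40. Service 425; fixed 249; total 674.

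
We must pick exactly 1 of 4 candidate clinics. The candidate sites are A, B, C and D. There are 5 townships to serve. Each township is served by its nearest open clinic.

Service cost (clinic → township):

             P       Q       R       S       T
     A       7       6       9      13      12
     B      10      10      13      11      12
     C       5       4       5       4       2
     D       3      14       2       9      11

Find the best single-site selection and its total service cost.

With exactly 1 open, each township uses its cheapest among the chosen.
{C}: P→C 5, Q→C 4, R→C 5, S→C 4, T→C 2. Service cost 20.
{D}: service cost 39
{A}: service cost 47
Among all 4 size-1 choices, {C} is lowest.

Choose C only; total service cost 20.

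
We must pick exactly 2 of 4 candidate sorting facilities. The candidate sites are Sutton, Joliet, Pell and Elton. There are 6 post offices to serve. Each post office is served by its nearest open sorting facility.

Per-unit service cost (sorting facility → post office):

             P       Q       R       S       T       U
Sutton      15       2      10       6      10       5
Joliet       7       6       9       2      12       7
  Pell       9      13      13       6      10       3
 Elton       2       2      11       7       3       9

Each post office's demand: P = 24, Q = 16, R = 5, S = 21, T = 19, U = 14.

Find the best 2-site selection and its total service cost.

Choose Joliet and Elton; total service cost 322.

With exactly 2 open, each post office uses its cheapest among the chosen.
{Joliet, Elton}: P→Elton 2·24=48, Q→Elton 2·16=32, R→Joliet 9·5=45, S→Joliet 2·21=42, T→Elton 3·19=57, U→Joliet 7·14=98. Service cost 322.
{Pell, Elton}: service cost 360
{Sutton, Elton}: service cost 383
Among all 6 size-2 choices, {Joliet, Elton} is lowest.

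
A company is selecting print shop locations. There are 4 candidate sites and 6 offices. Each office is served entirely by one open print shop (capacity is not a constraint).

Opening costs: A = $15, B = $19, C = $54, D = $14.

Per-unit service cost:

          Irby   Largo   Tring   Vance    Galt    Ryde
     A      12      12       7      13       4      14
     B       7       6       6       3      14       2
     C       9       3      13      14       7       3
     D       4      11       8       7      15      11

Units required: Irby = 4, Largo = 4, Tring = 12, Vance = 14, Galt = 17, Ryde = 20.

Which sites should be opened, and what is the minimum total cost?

Open A and B; minimum total cost 308.

For any fixed open set, each office goes to its cheapest open site; total = fixed + service.
{A, B}: Irby→B 7·4=28, Largo→B 6·4=24, Tring→B 6·12=72, Vance→B 3·14=42, Galt→A 4·17=68, Ryde→B 2·20=40. Service 274; fixed 34; total 308.
{A, B, D}: Irby→D 4·4=16, Largo→B 6·4=24, Tring→B 6·12=72, Vance→B 3·14=42, Galt→A 4·17=68, Ryde→B 2·20=40. Service 262; fixed 48; total 310.
{A, B, C}: service 262 + fixed 88 = 350
{A, B, C, D}: service 250 + fixed 102 = 352
(All 15 nonempty subsets were checked; A and B is lowest.)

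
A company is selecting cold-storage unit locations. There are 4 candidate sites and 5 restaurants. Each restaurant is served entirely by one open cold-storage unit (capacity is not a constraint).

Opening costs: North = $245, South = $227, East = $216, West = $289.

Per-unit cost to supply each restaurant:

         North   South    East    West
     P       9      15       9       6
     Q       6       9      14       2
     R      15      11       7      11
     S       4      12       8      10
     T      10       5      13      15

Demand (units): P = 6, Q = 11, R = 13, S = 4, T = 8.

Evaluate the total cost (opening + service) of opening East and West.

Each restaurant is assigned to its cheapest site among the open ones.
{East, West}: P→West 6·6=36, Q→West 2·11=22, R→East 7·13=91, S→East 8·4=32, T→East 13·8=104. Service 285; fixed 505; total 790.

Total cost: 790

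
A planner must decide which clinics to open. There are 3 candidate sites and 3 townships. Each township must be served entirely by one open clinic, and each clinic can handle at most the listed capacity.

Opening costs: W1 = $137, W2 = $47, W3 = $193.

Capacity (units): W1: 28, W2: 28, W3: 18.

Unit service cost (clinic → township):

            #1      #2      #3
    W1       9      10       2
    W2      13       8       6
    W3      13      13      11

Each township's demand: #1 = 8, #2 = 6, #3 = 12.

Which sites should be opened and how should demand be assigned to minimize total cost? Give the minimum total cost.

Minimum total cost: 271

Open {W2}: #1→W2 13·8=104, #2→W2 8·6=48, #3→W2 6·12=72.
Loads: W2 carries 26/28. Service 224; fixed 47; total 271.
Next best feasible plan costs 293.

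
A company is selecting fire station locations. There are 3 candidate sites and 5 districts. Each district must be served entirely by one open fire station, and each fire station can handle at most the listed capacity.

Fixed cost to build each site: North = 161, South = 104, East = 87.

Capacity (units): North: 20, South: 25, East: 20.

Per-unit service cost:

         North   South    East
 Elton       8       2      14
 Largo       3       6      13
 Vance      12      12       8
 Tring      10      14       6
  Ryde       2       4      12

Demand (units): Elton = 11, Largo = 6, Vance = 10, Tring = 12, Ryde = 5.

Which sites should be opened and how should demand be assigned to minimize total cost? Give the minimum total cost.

Minimum total cost: 594

Open {North, South, East}: Elton→South 2·11=22, Largo→North 3·6=18, Vance→South 12·10=120, Tring→East 6·12=72, Ryde→North 2·5=10.
Loads: North carries 11/20, South carries 21/25, East carries 12/20. Service 242; fixed 352; total 594.
Next best feasible plan costs 604.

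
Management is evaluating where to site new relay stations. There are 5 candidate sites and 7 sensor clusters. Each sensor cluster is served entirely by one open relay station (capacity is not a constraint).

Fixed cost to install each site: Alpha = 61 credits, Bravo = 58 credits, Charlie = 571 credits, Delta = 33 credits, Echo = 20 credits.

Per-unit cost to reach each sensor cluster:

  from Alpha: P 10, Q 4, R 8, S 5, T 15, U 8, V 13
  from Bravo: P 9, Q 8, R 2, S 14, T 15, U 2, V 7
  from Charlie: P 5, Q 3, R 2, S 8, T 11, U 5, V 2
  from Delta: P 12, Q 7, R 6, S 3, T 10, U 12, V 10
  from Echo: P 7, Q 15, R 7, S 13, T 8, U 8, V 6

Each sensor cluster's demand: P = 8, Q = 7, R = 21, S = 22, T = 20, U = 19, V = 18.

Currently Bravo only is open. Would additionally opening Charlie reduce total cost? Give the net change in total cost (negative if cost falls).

No — net change +202 (cost rises by 202).

Current service cost with {Bravo}: 942.
Adding Charlie: each sensor cluster re-picks its cheapest; new service cost 573, saving 369.
Extra fixed cost: 571. Net change = 571 − 369 = 202.
(Totals: 1000 → 1202.)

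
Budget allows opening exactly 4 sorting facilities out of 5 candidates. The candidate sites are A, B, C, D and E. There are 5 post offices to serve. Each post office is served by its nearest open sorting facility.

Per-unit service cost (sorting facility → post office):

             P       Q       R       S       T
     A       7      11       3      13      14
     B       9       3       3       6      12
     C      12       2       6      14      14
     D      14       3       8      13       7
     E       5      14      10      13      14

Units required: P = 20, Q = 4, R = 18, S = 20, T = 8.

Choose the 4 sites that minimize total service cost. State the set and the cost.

Choose B, C, D and E; total service cost 338.

With exactly 4 open, each post office uses its cheapest among the chosen.
{B, C, D, E}: P→E 5·20=100, Q→C 2·4=8, R→B 3·18=54, S→B 6·20=120, T→D 7·8=56. Service cost 338.
{A, B, D, E}: service cost 342
{A, B, C, D}: service cost 378
Among all 5 size-4 choices, {B, C, D, E} is lowest.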